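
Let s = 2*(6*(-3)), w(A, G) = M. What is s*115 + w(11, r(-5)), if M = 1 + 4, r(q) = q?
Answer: -4135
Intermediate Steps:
M = 5
w(A, G) = 5
s = -36 (s = 2*(-18) = -36)
s*115 + w(11, r(-5)) = -36*115 + 5 = -4140 + 5 = -4135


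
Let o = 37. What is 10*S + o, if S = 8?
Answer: 117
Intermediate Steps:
10*S + o = 10*8 + 37 = 80 + 37 = 117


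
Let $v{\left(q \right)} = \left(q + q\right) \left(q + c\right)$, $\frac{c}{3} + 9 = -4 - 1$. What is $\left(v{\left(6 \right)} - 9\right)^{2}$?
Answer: $194481$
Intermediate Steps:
$c = -42$ ($c = -27 + 3 \left(-4 - 1\right) = -27 + 3 \left(-5\right) = -27 - 15 = -42$)
$v{\left(q \right)} = 2 q \left(-42 + q\right)$ ($v{\left(q \right)} = \left(q + q\right) \left(q - 42\right) = 2 q \left(-42 + q\right)$)
$\left(v{\left(6 \right)} - 9\right)^{2} = \left(2 \cdot 6 \left(-42 + 6\right) - 9\right)^{2} = \left(2 \cdot 6 \left(-36\right) - 9\right)^{2} = \left(-432 - 9\right)^{2} = \left(-441\right)^{2} = 194481$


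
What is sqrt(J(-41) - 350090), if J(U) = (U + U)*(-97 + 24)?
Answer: 2*I*sqrt(86026) ≈ 586.6*I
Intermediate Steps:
J(U) = -146*U (J(U) = (2*U)*(-73) = -146*U)
sqrt(J(-41) - 350090) = sqrt(-146*(-41) - 350090) = sqrt(5986 - 350090) = sqrt(-344104) = 2*I*sqrt(86026)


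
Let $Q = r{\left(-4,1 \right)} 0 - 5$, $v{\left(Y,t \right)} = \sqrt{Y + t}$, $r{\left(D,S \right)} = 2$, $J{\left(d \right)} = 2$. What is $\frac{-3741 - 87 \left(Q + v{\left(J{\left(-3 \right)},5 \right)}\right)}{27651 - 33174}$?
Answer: $\frac{1102}{1841} + \frac{29 \sqrt{7}}{1841} \approx 0.64026$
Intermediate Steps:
$Q = -5$ ($Q = 2 \cdot 0 - 5 = 0 - 5 = -5$)
$\frac{-3741 - 87 \left(Q + v{\left(J{\left(-3 \right)},5 \right)}\right)}{27651 - 33174} = \frac{-3741 - 87 \left(-5 + \sqrt{2 + 5}\right)}{27651 - 33174} = \frac{-3741 - 87 \left(-5 + \sqrt{7}\right)}{-5523} = \left(-3741 + \left(435 - 87 \sqrt{7}\right)\right) \left(- \frac{1}{5523}\right) = \left(-3306 - 87 \sqrt{7}\right) \left(- \frac{1}{5523}\right) = \frac{1102}{1841} + \frac{29 \sqrt{7}}{1841}$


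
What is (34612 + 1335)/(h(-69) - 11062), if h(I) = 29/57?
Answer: -2048979/630505 ≈ -3.2497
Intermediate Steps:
h(I) = 29/57 (h(I) = 29*(1/57) = 29/57)
(34612 + 1335)/(h(-69) - 11062) = (34612 + 1335)/(29/57 - 11062) = 35947/(-630505/57) = 35947*(-57/630505) = -2048979/630505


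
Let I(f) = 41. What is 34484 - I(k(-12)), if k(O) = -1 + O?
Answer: 34443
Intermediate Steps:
34484 - I(k(-12)) = 34484 - 1*41 = 34484 - 41 = 34443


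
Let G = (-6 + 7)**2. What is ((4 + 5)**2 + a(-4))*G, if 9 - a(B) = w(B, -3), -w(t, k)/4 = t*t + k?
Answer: 142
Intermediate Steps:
w(t, k) = -4*k - 4*t**2 (w(t, k) = -4*(t*t + k) = -4*(t**2 + k) = -4*(k + t**2) = -4*k - 4*t**2)
a(B) = -3 + 4*B**2 (a(B) = 9 - (-4*(-3) - 4*B**2) = 9 - (12 - 4*B**2) = 9 + (-12 + 4*B**2) = -3 + 4*B**2)
G = 1 (G = 1**2 = 1)
((4 + 5)**2 + a(-4))*G = ((4 + 5)**2 + (-3 + 4*(-4)**2))*1 = (9**2 + (-3 + 4*16))*1 = (81 + (-3 + 64))*1 = (81 + 61)*1 = 142*1 = 142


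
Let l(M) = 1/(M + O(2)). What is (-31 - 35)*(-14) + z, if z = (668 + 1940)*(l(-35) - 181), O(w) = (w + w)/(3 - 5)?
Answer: -17434196/37 ≈ -4.7119e+5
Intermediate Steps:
O(w) = -w (O(w) = (2*w)/(-2) = (2*w)*(-½) = -w)
l(M) = 1/(-2 + M) (l(M) = 1/(M - 1*2) = 1/(M - 2) = 1/(-2 + M))
z = -17468384/37 (z = (668 + 1940)*(1/(-2 - 35) - 181) = 2608*(1/(-37) - 181) = 2608*(-1/37 - 181) = 2608*(-6698/37) = -17468384/37 ≈ -4.7212e+5)
(-31 - 35)*(-14) + z = (-31 - 35)*(-14) - 17468384/37 = -66*(-14) - 17468384/37 = 924 - 17468384/37 = -17434196/37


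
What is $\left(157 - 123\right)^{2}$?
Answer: $1156$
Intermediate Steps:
$\left(157 - 123\right)^{2} = 34^{2} = 1156$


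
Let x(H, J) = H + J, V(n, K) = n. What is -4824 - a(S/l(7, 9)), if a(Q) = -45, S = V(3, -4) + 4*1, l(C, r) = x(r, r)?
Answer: -4779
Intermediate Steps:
l(C, r) = 2*r (l(C, r) = r + r = 2*r)
S = 7 (S = 3 + 4*1 = 3 + 4 = 7)
-4824 - a(S/l(7, 9)) = -4824 - 1*(-45) = -4824 + 45 = -4779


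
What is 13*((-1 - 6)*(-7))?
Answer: 637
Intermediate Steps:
13*((-1 - 6)*(-7)) = 13*(-7*(-7)) = 13*49 = 637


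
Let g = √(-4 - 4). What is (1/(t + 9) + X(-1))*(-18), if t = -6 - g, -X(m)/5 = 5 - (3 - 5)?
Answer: 10656/17 - 36*I*√2/17 ≈ 626.82 - 2.9948*I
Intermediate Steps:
g = 2*I*√2 (g = √(-8) = 2*I*√2 ≈ 2.8284*I)
X(m) = -35 (X(m) = -5*(5 - (3 - 5)) = -5*(5 - 1*(-2)) = -5*(5 + 2) = -5*7 = -35)
t = -6 - 2*I*√2 ≈ -6.0 - 2.8284*I
(1/(t + 9) + X(-1))*(-18) = (1/((-6 - 2*I*√2) + 9) - 35)*(-18) = (1/(3 - 2*I*√2) - 35)*(-18) = (-35 + 1/(3 - 2*I*√2))*(-18) = 630 - 18/(3 - 2*I*√2)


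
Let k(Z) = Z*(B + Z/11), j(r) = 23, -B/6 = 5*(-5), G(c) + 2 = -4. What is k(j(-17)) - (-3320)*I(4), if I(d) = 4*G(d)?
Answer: -838001/11 ≈ -76182.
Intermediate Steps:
G(c) = -6 (G(c) = -2 - 4 = -6)
B = 150 (B = -30*(-5) = -6*(-25) = 150)
I(d) = -24 (I(d) = 4*(-6) = -24)
k(Z) = Z*(150 + Z/11)
k(j(-17)) - (-3320)*I(4) = (1/11)*23*(1650 + 23) - (-3320)*(-24) = (1/11)*23*1673 - 1*79680 = 38479/11 - 79680 = -838001/11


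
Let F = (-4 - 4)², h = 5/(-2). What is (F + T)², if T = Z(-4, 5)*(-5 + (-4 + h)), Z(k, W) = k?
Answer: 12100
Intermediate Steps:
h = -5/2 (h = 5*(-½) = -5/2 ≈ -2.5000)
F = 64 (F = (-8)² = 64)
T = 46 (T = -4*(-5 + (-4 - 5/2)) = -4*(-5 - 13/2) = -4*(-23/2) = 46)
(F + T)² = (64 + 46)² = 110² = 12100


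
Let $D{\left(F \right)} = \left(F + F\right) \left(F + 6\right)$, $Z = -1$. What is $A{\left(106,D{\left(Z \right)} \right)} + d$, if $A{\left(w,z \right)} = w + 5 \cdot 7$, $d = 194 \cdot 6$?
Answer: $1305$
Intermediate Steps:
$d = 1164$
$D{\left(F \right)} = 2 F \left(6 + F\right)$
$A{\left(w,z \right)} = 35 + w$ ($A{\left(w,z \right)} = w + 35 = 35 + w$)
$A{\left(106,D{\left(Z \right)} \right)} + d = \left(35 + 106\right) + 1164 = 141 + 1164 = 1305$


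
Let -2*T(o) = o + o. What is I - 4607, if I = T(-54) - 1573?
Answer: -6126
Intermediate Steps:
T(o) = -o (T(o) = -(o + o)/2 = -o)
I = -1519 (I = -1*(-54) - 1573 = 54 - 1573 = -1519)
I - 4607 = -1519 - 4607 = -6126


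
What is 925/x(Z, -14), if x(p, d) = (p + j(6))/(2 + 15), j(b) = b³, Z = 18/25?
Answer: 393125/5418 ≈ 72.559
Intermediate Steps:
Z = 18/25 (Z = 18*(1/25) = 18/25 ≈ 0.72000)
x(p, d) = 216/17 + p/17 (x(p, d) = (p + 6³)/(2 + 15) = (p + 216)/17 = (216 + p)*(1/17) = 216/17 + p/17)
925/x(Z, -14) = 925/(216/17 + (1/17)*(18/25)) = 925/(216/17 + 18/425) = 925/(5418/425) = 925*(425/5418) = 393125/5418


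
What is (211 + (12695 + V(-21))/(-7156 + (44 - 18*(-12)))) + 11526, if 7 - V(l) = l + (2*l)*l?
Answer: 80926511/6896 ≈ 11735.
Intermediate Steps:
V(l) = 7 - l - 2*l² (V(l) = 7 - (l + (2*l)*l) = 7 - (l + 2*l²) = 7 + (-l - 2*l²) = 7 - l - 2*l²)
(211 + (12695 + V(-21))/(-7156 + (44 - 18*(-12)))) + 11526 = (211 + (12695 + (7 - 1*(-21) - 2*(-21)²))/(-7156 + (44 - 18*(-12)))) + 11526 = (211 + (12695 + (7 + 21 - 2*441))/(-7156 + (44 + 216))) + 11526 = (211 + (12695 + (7 + 21 - 882))/(-7156 + 260)) + 11526 = (211 + (12695 - 854)/(-6896)) + 11526 = (211 + 11841*(-1/6896)) + 11526 = (211 - 11841/6896) + 11526 = 1443215/6896 + 11526 = 80926511/6896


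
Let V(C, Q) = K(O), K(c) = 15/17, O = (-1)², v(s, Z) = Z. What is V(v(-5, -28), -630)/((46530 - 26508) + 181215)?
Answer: 5/1140343 ≈ 4.3846e-6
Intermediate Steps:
O = 1
K(c) = 15/17 (K(c) = 15*(1/17) = 15/17)
V(C, Q) = 15/17
V(v(-5, -28), -630)/((46530 - 26508) + 181215) = 15/(17*((46530 - 26508) + 181215)) = 15/(17*(20022 + 181215)) = (15/17)/201237 = (15/17)*(1/201237) = 5/1140343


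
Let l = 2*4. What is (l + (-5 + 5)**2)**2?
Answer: 64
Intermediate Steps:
l = 8
(l + (-5 + 5)**2)**2 = (8 + (-5 + 5)**2)**2 = (8 + 0**2)**2 = (8 + 0)**2 = 8**2 = 64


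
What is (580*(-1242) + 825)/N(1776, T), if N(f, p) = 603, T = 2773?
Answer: -239845/201 ≈ -1193.3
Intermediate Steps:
(580*(-1242) + 825)/N(1776, T) = (580*(-1242) + 825)/603 = (-720360 + 825)*(1/603) = -719535*1/603 = -239845/201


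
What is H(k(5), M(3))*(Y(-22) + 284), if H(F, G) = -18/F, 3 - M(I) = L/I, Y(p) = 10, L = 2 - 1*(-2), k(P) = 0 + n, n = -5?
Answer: 5292/5 ≈ 1058.4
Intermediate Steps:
k(P) = -5 (k(P) = 0 - 5 = -5)
L = 4 (L = 2 + 2 = 4)
M(I) = 3 - 4/I
H(k(5), M(3))*(Y(-22) + 284) = (-18/(-5))*(10 + 284) = -18*(-⅕)*294 = (18/5)*294 = 5292/5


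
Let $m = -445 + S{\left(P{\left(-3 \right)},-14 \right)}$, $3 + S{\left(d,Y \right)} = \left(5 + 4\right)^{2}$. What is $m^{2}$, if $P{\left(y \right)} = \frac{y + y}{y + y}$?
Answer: $134689$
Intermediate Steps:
$P{\left(y \right)} = 1$ ($P{\left(y \right)} = \frac{2 y}{2 y} = 2 y \frac{1}{2 y} = 1$)
$S{\left(d,Y \right)} = 78$ ($S{\left(d,Y \right)} = -3 + \left(5 + 4\right)^{2} = -3 + 9^{2} = -3 + 81 = 78$)
$m = -367$ ($m = -445 + 78 = -367$)
$m^{2} = \left(-367\right)^{2} = 134689$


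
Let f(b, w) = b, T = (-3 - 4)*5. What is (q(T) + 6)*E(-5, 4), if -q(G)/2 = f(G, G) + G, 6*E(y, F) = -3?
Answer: -73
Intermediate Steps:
E(y, F) = -1/2 (E(y, F) = (1/6)*(-3) = -1/2)
T = -35 (T = -7*5 = -35)
q(G) = -4*G (q(G) = -2*(G + G) = -4*G)
(q(T) + 6)*E(-5, 4) = (-4*(-35) + 6)*(-1/2) = (140 + 6)*(-1/2) = 146*(-1/2) = -73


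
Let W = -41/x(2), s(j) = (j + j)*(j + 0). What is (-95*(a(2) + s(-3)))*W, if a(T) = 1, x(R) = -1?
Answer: -74005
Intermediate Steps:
s(j) = 2*j² (s(j) = (2*j)*j = 2*j²)
W = 41 (W = -41/(-1) = -41*(-1) = 41)
(-95*(a(2) + s(-3)))*W = -95*(1 + 2*(-3)²)*41 = -95*(1 + 2*9)*41 = -95*(1 + 18)*41 = -95*19*41 = -19*95*41 = -1805*41 = -74005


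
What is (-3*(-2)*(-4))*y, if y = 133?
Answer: -3192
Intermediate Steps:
(-3*(-2)*(-4))*y = (-3*(-2)*(-4))*133 = (6*(-4))*133 = -24*133 = -3192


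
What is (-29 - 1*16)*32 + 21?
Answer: -1419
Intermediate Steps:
(-29 - 1*16)*32 + 21 = (-29 - 16)*32 + 21 = -45*32 + 21 = -1440 + 21 = -1419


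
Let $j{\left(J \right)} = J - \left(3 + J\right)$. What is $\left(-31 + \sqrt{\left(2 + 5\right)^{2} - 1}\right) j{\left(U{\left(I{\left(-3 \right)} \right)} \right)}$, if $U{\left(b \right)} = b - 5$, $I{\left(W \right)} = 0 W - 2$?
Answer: $93 - 12 \sqrt{3} \approx 72.215$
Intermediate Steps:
$I{\left(W \right)} = -2$ ($I{\left(W \right)} = 0 - 2 = -2$)
$U{\left(b \right)} = -5 + b$
$j{\left(J \right)} = -3$
$\left(-31 + \sqrt{\left(2 + 5\right)^{2} - 1}\right) j{\left(U{\left(I{\left(-3 \right)} \right)} \right)} = \left(-31 + \sqrt{\left(2 + 5\right)^{2} - 1}\right) \left(-3\right) = \left(-31 + \sqrt{7^{2} - 1}\right) \left(-3\right) = \left(-31 + \sqrt{49 - 1}\right) \left(-3\right) = \left(-31 + \sqrt{48}\right) \left(-3\right) = \left(-31 + 4 \sqrt{3}\right) \left(-3\right) = 93 - 12 \sqrt{3}$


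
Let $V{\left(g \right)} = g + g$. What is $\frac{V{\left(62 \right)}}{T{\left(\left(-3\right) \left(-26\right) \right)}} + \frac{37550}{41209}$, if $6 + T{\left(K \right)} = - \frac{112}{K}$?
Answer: $- \frac{3248228}{206045} \approx -15.765$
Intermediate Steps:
$V{\left(g \right)} = 2 g$
$T{\left(K \right)} = -6 - \frac{112}{K}$
$\frac{V{\left(62 \right)}}{T{\left(\left(-3\right) \left(-26\right) \right)}} + \frac{37550}{41209} = \frac{2 \cdot 62}{-6 - \frac{112}{\left(-3\right) \left(-26\right)}} + \frac{37550}{41209} = \frac{124}{-6 - \frac{112}{78}} + 37550 \cdot \frac{1}{41209} = \frac{124}{-6 - \frac{56}{39}} + \frac{37550}{41209} = \frac{124}{- \frac{290}{39}} + \frac{37550}{41209} = 124 \left(- \frac{39}{290}\right) + \frac{37550}{41209} = - \frac{2418}{145} + \frac{37550}{41209} = - \frac{3248228}{206045}$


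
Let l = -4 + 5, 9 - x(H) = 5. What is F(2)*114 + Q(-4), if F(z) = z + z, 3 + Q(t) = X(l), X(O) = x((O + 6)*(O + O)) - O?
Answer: 456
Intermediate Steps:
x(H) = 4 (x(H) = 9 - 1*5 = 9 - 5 = 4)
l = 1
X(O) = 4 - O
Q(t) = 0 (Q(t) = -3 + (4 - 1*1) = -3 + (4 - 1) = -3 + 3 = 0)
F(z) = 2*z
F(2)*114 + Q(-4) = (2*2)*114 + 0 = 4*114 + 0 = 456 + 0 = 456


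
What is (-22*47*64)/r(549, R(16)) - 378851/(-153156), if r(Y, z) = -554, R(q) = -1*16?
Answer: 5172567455/42424212 ≈ 121.92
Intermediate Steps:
R(q) = -16
(-22*47*64)/r(549, R(16)) - 378851/(-153156) = (-22*47*64)/(-554) - 378851/(-153156) = -1034*64*(-1/554) - 378851*(-1/153156) = -66176*(-1/554) + 378851/153156 = 33088/277 + 378851/153156 = 5172567455/42424212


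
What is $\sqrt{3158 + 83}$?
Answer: $\sqrt{3241} \approx 56.93$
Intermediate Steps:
$\sqrt{3158 + 83} = \sqrt{3241}$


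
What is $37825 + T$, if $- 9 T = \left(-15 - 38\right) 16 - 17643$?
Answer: $\frac{358916}{9} \approx 39880.0$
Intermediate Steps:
$T = \frac{18491}{9}$ ($T = - \frac{\left(-15 - 38\right) 16 - 17643}{9} = - \frac{\left(-53\right) 16 - 17643}{9} = - \frac{-848 - 17643}{9} = \left(- \frac{1}{9}\right) \left(-18491\right) = \frac{18491}{9} \approx 2054.6$)
$37825 + T = 37825 + \frac{18491}{9} = \frac{358916}{9}$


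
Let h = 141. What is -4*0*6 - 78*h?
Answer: -10998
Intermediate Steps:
-4*0*6 - 78*h = -4*0*6 - 78*141 = 0*6 - 10998 = 0 - 10998 = -10998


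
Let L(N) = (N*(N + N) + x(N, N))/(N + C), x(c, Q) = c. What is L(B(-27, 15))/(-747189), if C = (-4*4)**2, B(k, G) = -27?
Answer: -159/19011809 ≈ -8.3632e-6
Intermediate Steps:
C = 256 (C = (-16)**2 = 256)
L(N) = (N + 2*N**2)/(256 + N) (L(N) = (N*(N + N) + N)/(N + 256) = (N*(2*N) + N)/(256 + N) = (2*N**2 + N)/(256 + N) = (N + 2*N**2)/(256 + N))
L(B(-27, 15))/(-747189) = -27*(1 + 2*(-27))/(256 - 27)/(-747189) = -27*(1 - 54)/229*(-1/747189) = -27*1/229*(-53)*(-1/747189) = (1431/229)*(-1/747189) = -159/19011809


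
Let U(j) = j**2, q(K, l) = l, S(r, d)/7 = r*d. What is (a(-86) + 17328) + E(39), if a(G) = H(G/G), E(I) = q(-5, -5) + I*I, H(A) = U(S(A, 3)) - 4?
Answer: 19281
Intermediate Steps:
S(r, d) = 7*d*r (S(r, d) = 7*(r*d) = 7*(d*r) = 7*d*r)
H(A) = -4 + 441*A**2 (H(A) = (7*3*A)**2 - 4 = (21*A)**2 - 4 = 441*A**2 - 4 = -4 + 441*A**2)
E(I) = -5 + I**2 (E(I) = -5 + I*I = -5 + I**2)
a(G) = 437 (a(G) = -4 + 441*(G/G)**2 = -4 + 441*1**2 = -4 + 441*1 = -4 + 441 = 437)
(a(-86) + 17328) + E(39) = (437 + 17328) + (-5 + 39**2) = 17765 + (-5 + 1521) = 17765 + 1516 = 19281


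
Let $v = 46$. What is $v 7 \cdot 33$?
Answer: $10626$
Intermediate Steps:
$v 7 \cdot 33 = 46 \cdot 7 \cdot 33 = 322 \cdot 33 = 10626$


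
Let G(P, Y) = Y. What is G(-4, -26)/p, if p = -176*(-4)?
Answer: -13/352 ≈ -0.036932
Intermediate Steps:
p = 704
G(-4, -26)/p = -26/704 = -26*1/704 = -13/352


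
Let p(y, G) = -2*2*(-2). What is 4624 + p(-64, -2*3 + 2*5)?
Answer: 4632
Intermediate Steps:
p(y, G) = 8 (p(y, G) = -4*(-2) = 8)
4624 + p(-64, -2*3 + 2*5) = 4624 + 8 = 4632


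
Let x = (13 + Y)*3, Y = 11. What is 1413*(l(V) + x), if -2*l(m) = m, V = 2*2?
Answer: 98910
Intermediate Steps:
V = 4
l(m) = -m/2
x = 72 (x = (13 + 11)*3 = 24*3 = 72)
1413*(l(V) + x) = 1413*(-½*4 + 72) = 1413*(-2 + 72) = 1413*70 = 98910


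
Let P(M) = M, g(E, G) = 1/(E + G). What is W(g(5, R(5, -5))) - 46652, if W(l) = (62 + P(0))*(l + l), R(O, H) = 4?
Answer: -419744/9 ≈ -46638.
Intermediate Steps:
W(l) = 124*l (W(l) = (62 + 0)*(l + l) = 62*(2*l) = 124*l)
W(g(5, R(5, -5))) - 46652 = 124/(5 + 4) - 46652 = 124/9 - 46652 = -419744/9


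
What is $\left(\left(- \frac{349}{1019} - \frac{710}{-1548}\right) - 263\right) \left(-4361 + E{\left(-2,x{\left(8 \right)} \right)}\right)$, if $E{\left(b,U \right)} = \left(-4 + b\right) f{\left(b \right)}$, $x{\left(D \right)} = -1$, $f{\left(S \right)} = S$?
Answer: $\frac{901713218591}{788706} \approx 1.1433 \cdot 10^{6}$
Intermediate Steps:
$E{\left(b,U \right)} = b \left(-4 + b\right)$ ($E{\left(b,U \right)} = \left(-4 + b\right) b = b \left(-4 + b\right)$)
$\left(\left(- \frac{349}{1019} - \frac{710}{-1548}\right) - 263\right) \left(-4361 + E{\left(-2,x{\left(8 \right)} \right)}\right) = \left(\left(- \frac{349}{1019} - \frac{710}{-1548}\right) - 263\right) \left(-4361 - 2 \left(-4 - 2\right)\right) = \left(\left(\left(-349\right) \frac{1}{1019} - - \frac{355}{774}\right) - 263\right) \left(-4361 - -12\right) = \left(\left(- \frac{349}{1019} + \frac{355}{774}\right) - 263\right) \left(-4361 + 12\right) = \left(\frac{91619}{788706} - 263\right) \left(-4349\right) = \left(- \frac{207338059}{788706}\right) \left(-4349\right) = \frac{901713218591}{788706}$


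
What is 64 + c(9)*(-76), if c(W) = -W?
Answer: 748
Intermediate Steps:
64 + c(9)*(-76) = 64 - 1*9*(-76) = 64 - 9*(-76) = 64 + 684 = 748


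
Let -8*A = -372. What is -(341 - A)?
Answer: -589/2 ≈ -294.50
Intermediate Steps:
A = 93/2 (A = -1/8*(-372) = 93/2 ≈ 46.500)
-(341 - A) = -(341 - 1*93/2) = -(341 - 93/2) = -1*589/2 = -589/2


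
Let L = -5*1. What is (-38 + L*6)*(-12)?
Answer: 816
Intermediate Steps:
L = -5
(-38 + L*6)*(-12) = (-38 - 5*6)*(-12) = (-38 - 30)*(-12) = -68*(-12) = 816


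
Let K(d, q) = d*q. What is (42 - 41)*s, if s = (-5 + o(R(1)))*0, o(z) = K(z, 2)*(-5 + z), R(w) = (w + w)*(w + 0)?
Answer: 0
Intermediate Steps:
R(w) = 2*w**2 (R(w) = (2*w)*w = 2*w**2)
o(z) = 2*z*(-5 + z) (o(z) = (z*2)*(-5 + z) = (2*z)*(-5 + z) = 2*z*(-5 + z))
s = 0 (s = (-5 + 2*(2*1**2)*(-5 + 2*1**2))*0 = (-5 + 2*(2*1)*(-5 + 2*1))*0 = (-5 + 2*2*(-5 + 2))*0 = (-5 + 2*2*(-3))*0 = (-5 - 12)*0 = -17*0 = 0)
(42 - 41)*s = (42 - 41)*0 = 1*0 = 0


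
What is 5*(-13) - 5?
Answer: -70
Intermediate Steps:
5*(-13) - 5 = -65 - 5 = -70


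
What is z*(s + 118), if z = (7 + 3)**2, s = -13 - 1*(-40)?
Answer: 14500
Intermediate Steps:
s = 27 (s = -13 + 40 = 27)
z = 100 (z = 10**2 = 100)
z*(s + 118) = 100*(27 + 118) = 100*145 = 14500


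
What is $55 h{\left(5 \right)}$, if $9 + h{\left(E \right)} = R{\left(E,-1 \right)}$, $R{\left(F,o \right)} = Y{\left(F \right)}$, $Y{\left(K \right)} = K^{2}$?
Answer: $880$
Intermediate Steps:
$R{\left(F,o \right)} = F^{2}$
$h{\left(E \right)} = -9 + E^{2}$
$55 h{\left(5 \right)} = 55 \left(-9 + 5^{2}\right) = 55 \left(-9 + 25\right) = 55 \cdot 16 = 880$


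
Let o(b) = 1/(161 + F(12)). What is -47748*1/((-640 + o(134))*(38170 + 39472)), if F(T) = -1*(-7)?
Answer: 4010832/4173995099 ≈ 0.00096091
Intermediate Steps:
F(T) = 7
o(b) = 1/168 (o(b) = 1/(161 + 7) = 1/168)
-47748*1/((-640 + o(134))*(38170 + 39472)) = -47748*1/((-640 + 1/168)*(38170 + 39472)) = -47748/((-107519/168*77642)) = -47748/(-4173995099/84) = -47748*(-84/4173995099) = 4010832/4173995099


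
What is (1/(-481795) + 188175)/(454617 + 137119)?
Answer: 22665443531/71273861530 ≈ 0.31801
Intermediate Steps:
(1/(-481795) + 188175)/(454617 + 137119) = (-1/481795 + 188175)/591736 = (90661774124/481795)*(1/591736) = 22665443531/71273861530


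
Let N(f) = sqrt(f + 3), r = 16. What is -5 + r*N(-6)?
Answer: -5 + 16*I*sqrt(3) ≈ -5.0 + 27.713*I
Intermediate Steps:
N(f) = sqrt(3 + f)
-5 + r*N(-6) = -5 + 16*sqrt(3 - 6) = -5 + 16*sqrt(-3) = -5 + 16*(I*sqrt(3)) = -5 + 16*I*sqrt(3)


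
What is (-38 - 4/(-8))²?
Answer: 5625/4 ≈ 1406.3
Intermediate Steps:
(-38 - 4/(-8))² = (-38 - 4*(-⅛))² = (-38 + ½)² = (-75/2)² = 5625/4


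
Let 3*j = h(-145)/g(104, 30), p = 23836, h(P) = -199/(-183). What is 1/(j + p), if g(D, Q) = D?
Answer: 57096/1360940455 ≈ 4.1953e-5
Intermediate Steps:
h(P) = 199/183 (h(P) = -199*(-1/183) = 199/183)
j = 199/57096 (j = ((199/183)/104)/3 = ((199/183)*(1/104))/3 = (⅓)*(199/19032) = 199/57096 ≈ 0.0034854)
1/(j + p) = 1/(199/57096 + 23836) = 1/(1360940455/57096) = 57096/1360940455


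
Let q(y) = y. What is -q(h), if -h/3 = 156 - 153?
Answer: 9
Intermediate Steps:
h = -9 (h = -3*(156 - 153) = -3*3 = -9)
-q(h) = -1*(-9) = 9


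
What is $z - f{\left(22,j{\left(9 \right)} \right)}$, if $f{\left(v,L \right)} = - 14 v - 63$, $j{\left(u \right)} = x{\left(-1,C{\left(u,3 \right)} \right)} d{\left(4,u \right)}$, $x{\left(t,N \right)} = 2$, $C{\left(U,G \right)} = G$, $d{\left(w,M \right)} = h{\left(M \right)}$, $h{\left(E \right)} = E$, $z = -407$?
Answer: $-36$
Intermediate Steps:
$d{\left(w,M \right)} = M$
$j{\left(u \right)} = 2 u$
$f{\left(v,L \right)} = -63 - 14 v$
$z - f{\left(22,j{\left(9 \right)} \right)} = -407 - \left(-63 - 308\right) = -407 - -371 = -407 + 371 = -36$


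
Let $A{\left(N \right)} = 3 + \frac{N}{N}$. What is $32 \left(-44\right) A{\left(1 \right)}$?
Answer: $-5632$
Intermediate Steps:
$A{\left(N \right)} = 4$ ($A{\left(N \right)} = 3 + 1 = 4$)
$32 \left(-44\right) A{\left(1 \right)} = 32 \left(-44\right) 4 = \left(-1408\right) 4 = -5632$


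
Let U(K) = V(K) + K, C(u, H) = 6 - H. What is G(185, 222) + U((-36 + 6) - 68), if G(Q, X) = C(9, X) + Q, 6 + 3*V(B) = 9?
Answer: -128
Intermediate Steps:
V(B) = 1 (V(B) = -2 + (⅓)*9 = -2 + 3 = 1)
G(Q, X) = 6 + Q - X (G(Q, X) = (6 - X) + Q = 6 + Q - X)
U(K) = 1 + K
G(185, 222) + U((-36 + 6) - 68) = (6 + 185 - 1*222) + (1 + ((-36 + 6) - 68)) = (6 + 185 - 222) + (1 + (-30 - 68)) = -31 + (1 - 98) = -31 - 97 = -128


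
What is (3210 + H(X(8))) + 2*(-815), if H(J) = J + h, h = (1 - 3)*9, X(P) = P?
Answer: 1570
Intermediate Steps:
h = -18 (h = -2*9 = -18)
H(J) = -18 + J (H(J) = J - 18 = -18 + J)
(3210 + H(X(8))) + 2*(-815) = (3210 + (-18 + 8)) + 2*(-815) = (3210 - 10) - 1630 = 3200 - 1630 = 1570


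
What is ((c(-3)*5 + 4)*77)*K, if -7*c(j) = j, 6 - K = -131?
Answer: 64801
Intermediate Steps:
K = 137 (K = 6 - 1*(-131) = 6 + 131 = 137)
c(j) = -j/7
((c(-3)*5 + 4)*77)*K = ((-1/7*(-3)*5 + 4)*77)*137 = (((3/7)*5 + 4)*77)*137 = ((15/7 + 4)*77)*137 = ((43/7)*77)*137 = 473*137 = 64801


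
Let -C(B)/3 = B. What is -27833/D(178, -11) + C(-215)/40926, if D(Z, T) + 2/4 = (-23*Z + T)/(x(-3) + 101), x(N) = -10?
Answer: 69106781767/113242242 ≈ 610.26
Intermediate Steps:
C(B) = -3*B
D(Z, T) = -½ - 23*Z/91 + T/91 (D(Z, T) = -½ + (-23*Z + T)/(-10 + 101) = -½ + (T - 23*Z)/91 = -½ + (T - 23*Z)*(1/91) = -½ + (-23*Z/91 + T/91) = -½ - 23*Z/91 + T/91)
-27833/D(178, -11) + C(-215)/40926 = -27833/(-½ - 23/91*178 + (1/91)*(-11)) - 3*(-215)/40926 = -27833/(-½ - 4094/91 - 11/91) + 645*(1/40926) = -27833/(-8301/182) + 215/13642 = -27833*(-182/8301) + 215/13642 = 5065606/8301 + 215/13642 = 69106781767/113242242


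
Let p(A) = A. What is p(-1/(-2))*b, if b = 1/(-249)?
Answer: -1/498 ≈ -0.0020080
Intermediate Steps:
b = -1/249 ≈ -0.0040161
p(-1/(-2))*b = -1/(-2)*(-1/249) = -1*(-½)*(-1/249) = (½)*(-1/249) = -1/498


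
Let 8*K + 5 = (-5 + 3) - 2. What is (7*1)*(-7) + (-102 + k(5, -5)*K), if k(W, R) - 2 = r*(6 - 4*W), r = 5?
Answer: -149/2 ≈ -74.500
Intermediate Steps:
K = -9/8 (K = -5/8 + ((-5 + 3) - 2)/8 = -5/8 + (-2 - 2)/8 = -5/8 + (⅛)*(-4) = -5/8 - ½ = -9/8 ≈ -1.1250)
k(W, R) = 32 - 20*W (k(W, R) = 2 + 5*(6 - 4*W) = 2 + (30 - 20*W) = 32 - 20*W)
(7*1)*(-7) + (-102 + k(5, -5)*K) = (7*1)*(-7) + (-102 + (32 - 20*5)*(-9/8)) = 7*(-7) + (-102 + (32 - 100)*(-9/8)) = -49 + (-102 - 68*(-9/8)) = -49 + (-102 + 153/2) = -49 - 51/2 = -149/2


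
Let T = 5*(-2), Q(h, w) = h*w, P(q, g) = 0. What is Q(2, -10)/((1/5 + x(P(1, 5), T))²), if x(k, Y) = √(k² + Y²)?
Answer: -500/2601 ≈ -0.19223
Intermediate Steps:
T = -10
x(k, Y) = √(Y² + k²)
Q(2, -10)/((1/5 + x(P(1, 5), T))²) = (2*(-10))/((1/5 + √((-10)² + 0²))²) = -20/(⅕ + √(100 + 0))² = -20/(⅕ + √100)² = -20/(⅕ + 10)² = -20/((51/5)²) = -20/2601/25 = -20*25/2601 = -500/2601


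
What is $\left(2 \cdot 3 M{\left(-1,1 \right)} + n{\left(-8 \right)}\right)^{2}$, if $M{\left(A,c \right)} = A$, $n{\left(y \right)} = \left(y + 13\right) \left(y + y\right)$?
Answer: $7396$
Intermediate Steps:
$n{\left(y \right)} = 2 y \left(13 + y\right)$ ($n{\left(y \right)} = \left(13 + y\right) 2 y = 2 y \left(13 + y\right)$)
$\left(2 \cdot 3 M{\left(-1,1 \right)} + n{\left(-8 \right)}\right)^{2} = \left(2 \cdot 3 \left(-1\right) + 2 \left(-8\right) \left(13 - 8\right)\right)^{2} = \left(6 \left(-1\right) + 2 \left(-8\right) 5\right)^{2} = \left(-6 - 80\right)^{2} = \left(-86\right)^{2} = 7396$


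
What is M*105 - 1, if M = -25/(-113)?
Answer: 2512/113 ≈ 22.230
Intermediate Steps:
M = 25/113 (M = -25*(-1/113) = 25/113 ≈ 0.22124)
M*105 - 1 = (25/113)*105 - 1 = 2625/113 - 1 = 2512/113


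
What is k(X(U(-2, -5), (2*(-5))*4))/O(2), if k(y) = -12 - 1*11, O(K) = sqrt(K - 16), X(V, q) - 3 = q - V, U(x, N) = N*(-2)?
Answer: 23*I*sqrt(14)/14 ≈ 6.147*I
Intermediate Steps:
U(x, N) = -2*N
X(V, q) = 3 + q - V (X(V, q) = 3 + (q - V) = 3 + q - V)
O(K) = sqrt(-16 + K)
k(y) = -23 (k(y) = -12 - 11 = -23)
k(X(U(-2, -5), (2*(-5))*4))/O(2) = -23/sqrt(-16 + 2) = -23*(-I*sqrt(14)/14) = -(-23)*I*sqrt(14)/14 = 23*I*sqrt(14)/14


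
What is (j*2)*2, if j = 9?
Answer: 36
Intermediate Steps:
(j*2)*2 = (9*2)*2 = 18*2 = 36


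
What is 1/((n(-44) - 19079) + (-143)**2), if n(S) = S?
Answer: 1/1326 ≈ 0.00075415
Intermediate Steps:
1/((n(-44) - 19079) + (-143)**2) = 1/((-44 - 19079) + (-143)**2) = 1/(-19123 + 20449) = 1/1326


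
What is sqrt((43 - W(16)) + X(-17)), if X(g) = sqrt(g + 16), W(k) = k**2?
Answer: sqrt(-213 + I) ≈ 0.03426 + 14.595*I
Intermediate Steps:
X(g) = sqrt(16 + g)
sqrt((43 - W(16)) + X(-17)) = sqrt((43 - 1*16**2) + sqrt(16 - 17)) = sqrt((43 - 1*256) + sqrt(-1)) = sqrt((43 - 256) + I) = sqrt(-213 + I)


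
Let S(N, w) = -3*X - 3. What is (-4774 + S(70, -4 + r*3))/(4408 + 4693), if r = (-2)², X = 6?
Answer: -4795/9101 ≈ -0.52687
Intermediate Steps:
r = 4
S(N, w) = -21 (S(N, w) = -3*6 - 3 = -18 - 3 = -21)
(-4774 + S(70, -4 + r*3))/(4408 + 4693) = (-4774 - 21)/(4408 + 4693) = -4795/9101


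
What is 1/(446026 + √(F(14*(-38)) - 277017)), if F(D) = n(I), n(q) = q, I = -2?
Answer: 446026/198939469695 - I*√277019/198939469695 ≈ 2.242e-6 - 2.6457e-9*I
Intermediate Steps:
F(D) = -2
1/(446026 + √(F(14*(-38)) - 277017)) = 1/(446026 + √(-2 - 277017)) = 1/(446026 + √(-277019)) = 1/(446026 + I*√277019)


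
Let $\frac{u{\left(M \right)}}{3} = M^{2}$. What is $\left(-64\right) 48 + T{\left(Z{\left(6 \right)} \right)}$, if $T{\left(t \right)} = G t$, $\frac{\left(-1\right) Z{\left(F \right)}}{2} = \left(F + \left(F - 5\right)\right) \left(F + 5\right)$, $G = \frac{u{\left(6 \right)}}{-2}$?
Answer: $5244$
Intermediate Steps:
$u{\left(M \right)} = 3 M^{2}$
$G = -54$ ($G = \frac{3 \cdot 6^{2}}{-2} = 3 \cdot 36 \left(- \frac{1}{2}\right) = 108 \left(- \frac{1}{2}\right) = -54$)
$Z{\left(F \right)} = - 2 \left(-5 + 2 F\right) \left(5 + F\right)$ ($Z{\left(F \right)} = - 2 \left(F + \left(F - 5\right)\right) \left(F + 5\right) = - 2 \left(F + \left(-5 + F\right)\right) \left(5 + F\right) = - 2 \left(-5 + 2 F\right) \left(5 + F\right)$)
$T{\left(t \right)} = - 54 t$
$\left(-64\right) 48 + T{\left(Z{\left(6 \right)} \right)} = \left(-64\right) 48 - 54 \left(50 - 60 - 4 \cdot 6^{2}\right) = -3072 - 54 \left(50 - 60 - 144\right) = -3072 - -8316 = -3072 + 8316 = 5244$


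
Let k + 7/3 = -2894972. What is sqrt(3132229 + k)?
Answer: 2*sqrt(533823)/3 ≈ 487.09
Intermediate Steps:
k = -8684923/3 (k = -7/3 - 2894972 = -8684923/3 ≈ -2.8950e+6)
sqrt(3132229 + k) = sqrt(3132229 - 8684923/3) = sqrt(711764/3) = 2*sqrt(533823)/3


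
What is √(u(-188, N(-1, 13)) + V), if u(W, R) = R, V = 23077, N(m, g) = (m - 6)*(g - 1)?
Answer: √22993 ≈ 151.63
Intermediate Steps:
N(m, g) = (-1 + g)*(-6 + m) (N(m, g) = (-6 + m)*(-1 + g) = (-1 + g)*(-6 + m))
√(u(-188, N(-1, 13)) + V) = √((6 - 1*(-1) - 6*13 + 13*(-1)) + 23077) = √((6 + 1 - 78 - 13) + 23077) = √(-84 + 23077) = √22993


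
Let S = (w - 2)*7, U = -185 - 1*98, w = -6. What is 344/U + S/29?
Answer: -25824/8207 ≈ -3.1466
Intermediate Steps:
U = -283 (U = -185 - 98 = -283)
S = -56 (S = (-6 - 2)*7 = -8*7 = -56)
344/U + S/29 = 344/(-283) - 56/29 = 344*(-1/283) - 56*1/29 = -344/283 - 56/29 = -25824/8207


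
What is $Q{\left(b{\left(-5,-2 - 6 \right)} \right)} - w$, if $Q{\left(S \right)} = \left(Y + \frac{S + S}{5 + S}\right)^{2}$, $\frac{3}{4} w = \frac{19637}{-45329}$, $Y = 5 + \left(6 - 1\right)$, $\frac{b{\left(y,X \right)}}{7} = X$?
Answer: $\frac{17605165952}{117900729} \approx 149.32$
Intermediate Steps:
$b{\left(y,X \right)} = 7 X$
$Y = 10$ ($Y = 5 + \left(6 - 1\right) = 5 + 5 = 10$)
$w = - \frac{78548}{135987}$ ($w = \frac{4 \frac{19637}{-45329}}{3} = \frac{4 \cdot 19637 \left(- \frac{1}{45329}\right)}{3} = \frac{4}{3} \left(- \frac{19637}{45329}\right) = - \frac{78548}{135987} \approx -0.57761$)
$Q{\left(S \right)} = \left(10 + \frac{2 S}{5 + S}\right)^{2}$ ($Q{\left(S \right)} = \left(10 + \frac{S + S}{5 + S}\right)^{2} = \left(10 + \frac{2 S}{5 + S}\right)^{2}$)
$Q{\left(b{\left(-5,-2 - 6 \right)} \right)} - w = \frac{4 \left(25 + 6 \cdot 7 \left(-2 - 6\right)\right)^{2}}{\left(5 + 7 \left(-2 - 6\right)\right)^{2}} - - \frac{78548}{135987} = \frac{4 \left(25 + 6 \cdot 7 \left(-2 - 6\right)\right)^{2}}{\left(5 + 7 \left(-2 - 6\right)\right)^{2}} + \frac{78548}{135987} = \frac{4 \left(25 + 6 \cdot 7 \left(-8\right)\right)^{2}}{\left(5 + 7 \left(-8\right)\right)^{2}} + \frac{78548}{135987} = \frac{4 \left(25 + 6 \left(-56\right)\right)^{2}}{\left(5 - 56\right)^{2}} + \frac{78548}{135987} = \frac{4 \left(25 - 336\right)^{2}}{2601} + \frac{78548}{135987} = 4 \cdot \frac{1}{2601} \left(-311\right)^{2} + \frac{78548}{135987} = 4 \cdot \frac{1}{2601} \cdot 96721 + \frac{78548}{135987} = \frac{386884}{2601} + \frac{78548}{135987} = \frac{17605165952}{117900729}$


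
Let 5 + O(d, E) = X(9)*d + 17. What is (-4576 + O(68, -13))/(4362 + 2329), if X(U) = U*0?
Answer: -4564/6691 ≈ -0.68211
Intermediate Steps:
X(U) = 0
O(d, E) = 12 (O(d, E) = -5 + (0*d + 17) = -5 + (0 + 17) = -5 + 17 = 12)
(-4576 + O(68, -13))/(4362 + 2329) = (-4576 + 12)/(4362 + 2329) = -4564/6691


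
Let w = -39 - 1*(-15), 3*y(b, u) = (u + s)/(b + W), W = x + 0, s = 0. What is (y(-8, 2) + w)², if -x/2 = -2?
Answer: 21025/36 ≈ 584.03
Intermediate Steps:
x = 4 (x = -2*(-2) = 4)
W = 4 (W = 4 + 0 = 4)
y(b, u) = u/(3*(4 + b)) (y(b, u) = ((u + 0)/(b + 4))/3 = (u/(4 + b))/3 = u/(3*(4 + b)))
w = -24 (w = -39 + 15 = -24)
(y(-8, 2) + w)² = ((⅓)*2/(4 - 8) - 24)² = ((⅓)*2/(-4) - 24)² = ((⅓)*2*(-¼) - 24)² = (-⅙ - 24)² = (-145/6)² = 21025/36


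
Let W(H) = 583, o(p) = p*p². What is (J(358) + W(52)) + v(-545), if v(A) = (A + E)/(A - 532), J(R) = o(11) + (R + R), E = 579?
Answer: 2832476/1077 ≈ 2630.0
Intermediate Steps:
o(p) = p³
J(R) = 1331 + 2*R (J(R) = 11³ + (R + R) = 1331 + 2*R)
v(A) = (579 + A)/(-532 + A) (v(A) = (A + 579)/(A - 532) = (579 + A)/(-532 + A))
(J(358) + W(52)) + v(-545) = ((1331 + 2*358) + 583) + (579 - 545)/(-532 - 545) = ((1331 + 716) + 583) + 34/(-1077) = (2047 + 583) - 1/1077*34 = 2630 - 34/1077 = 2832476/1077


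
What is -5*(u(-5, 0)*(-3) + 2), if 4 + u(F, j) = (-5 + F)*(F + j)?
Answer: 680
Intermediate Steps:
u(F, j) = -4 + (-5 + F)*(F + j)
-5*(u(-5, 0)*(-3) + 2) = -5*((-4 + (-5)² - 5*(-5) - 5*0 - 5*0)*(-3) + 2) = -5*((-4 + 25 + 25 + 0 + 0)*(-3) + 2) = -5*(46*(-3) + 2) = -5*(-138 + 2) = -5*(-136) = 680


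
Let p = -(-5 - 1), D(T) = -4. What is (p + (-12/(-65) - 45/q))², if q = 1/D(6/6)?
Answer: 146458404/4225 ≈ 34665.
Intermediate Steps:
q = -¼ (q = 1/(-4) = -¼ ≈ -0.25000)
p = 6 (p = -1*(-6) = 6)
(p + (-12/(-65) - 45/q))² = (6 + (-12/(-65) - 45/(-¼)))² = (6 + (-12*(-1/65) - 45*(-4)))² = (6 + (12/65 + 180))² = (6 + 11712/65)² = (12102/65)² = 146458404/4225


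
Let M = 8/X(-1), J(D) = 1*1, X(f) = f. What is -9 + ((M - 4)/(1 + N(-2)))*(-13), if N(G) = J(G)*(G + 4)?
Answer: 43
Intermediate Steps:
J(D) = 1
M = -8 (M = 8/(-1) = 8*(-1) = -8)
N(G) = 4 + G (N(G) = 1*(G + 4) = 1*(4 + G) = 4 + G)
-9 + ((M - 4)/(1 + N(-2)))*(-13) = -9 + ((-8 - 4)/(1 + (4 - 2)))*(-13) = -9 - 12/(1 + 2)*(-13) = -9 - 12/3*(-13) = -9 - 12*1/3*(-13) = -9 - 4*(-13) = -9 + 52 = 43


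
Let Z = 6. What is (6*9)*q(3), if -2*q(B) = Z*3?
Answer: -486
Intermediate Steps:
q(B) = -9 (q(B) = -3*3 = -½*18 = -9)
(6*9)*q(3) = (6*9)*(-9) = 54*(-9) = -486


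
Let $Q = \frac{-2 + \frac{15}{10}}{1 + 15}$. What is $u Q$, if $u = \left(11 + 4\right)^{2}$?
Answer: $- \frac{225}{32} \approx -7.0313$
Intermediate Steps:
$u = 225$ ($u = 15^{2} = 225$)
$Q = - \frac{1}{32}$ ($Q = \frac{-2 + 15 \cdot \frac{1}{10}}{16} = \left(-2 + \frac{3}{2}\right) \frac{1}{16} = \left(- \frac{1}{2}\right) \frac{1}{16} = - \frac{1}{32} \approx -0.03125$)
$u Q = 225 \left(- \frac{1}{32}\right) = - \frac{225}{32}$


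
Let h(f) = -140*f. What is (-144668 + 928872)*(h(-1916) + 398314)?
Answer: 522714313016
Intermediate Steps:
(-144668 + 928872)*(h(-1916) + 398314) = (-144668 + 928872)*(-140*(-1916) + 398314) = 784204*(268240 + 398314) = 784204*666554 = 522714313016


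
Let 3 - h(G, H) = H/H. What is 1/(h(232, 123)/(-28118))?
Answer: -14059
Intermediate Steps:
h(G, H) = 2 (h(G, H) = 3 - H/H = 3 - 1*1 = 3 - 1 = 2)
1/(h(232, 123)/(-28118)) = 1/(2/(-28118)) = 1/(2*(-1/28118)) = 1/(-1/14059) = -14059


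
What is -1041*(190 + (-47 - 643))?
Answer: 520500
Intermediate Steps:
-1041*(190 + (-47 - 643)) = -1041*(190 - 690) = -1041*(-500) = 520500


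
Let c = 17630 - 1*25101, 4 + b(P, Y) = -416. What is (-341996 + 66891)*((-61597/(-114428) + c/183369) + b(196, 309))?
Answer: 2421537495906612175/20982547932 ≈ 1.1541e+8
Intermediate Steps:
b(P, Y) = -420 (b(P, Y) = -4 - 416 = -420)
c = -7471 (c = 17630 - 25101 = -7471)
(-341996 + 66891)*((-61597/(-114428) + c/183369) + b(196, 309)) = (-341996 + 66891)*((-61597/(-114428) - 7471/183369) - 420) = -275105*((-61597*(-1/114428) - 7471*1/183369) - 420) = -275105*((61597/114428 - 7471/183369) - 420) = -275105*(10440088705/20982547932 - 420) = -275105*(-8802230042735/20982547932) = 2421537495906612175/20982547932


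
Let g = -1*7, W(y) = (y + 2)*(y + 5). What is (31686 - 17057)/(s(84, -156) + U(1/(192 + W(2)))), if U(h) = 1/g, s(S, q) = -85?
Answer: -102403/596 ≈ -171.82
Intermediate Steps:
W(y) = (2 + y)*(5 + y)
g = -7
U(h) = -1/7 (U(h) = 1/(-7) = -1/7)
(31686 - 17057)/(s(84, -156) + U(1/(192 + W(2)))) = (31686 - 17057)/(-85 - 1/7) = 14629/(-596/7) = 14629*(-7/596) = -102403/596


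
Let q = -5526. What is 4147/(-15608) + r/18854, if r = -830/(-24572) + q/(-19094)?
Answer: -2292592992379803/8629153635744136 ≈ -0.26568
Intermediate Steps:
r = 37908223/117294442 (r = -830/(-24572) - 5526/(-19094) = -830*(-1/24572) - 5526*(-1/19094) = 415/12286 + 2763/9547 = 37908223/117294442 ≈ 0.32319)
4147/(-15608) + r/18854 = 4147/(-15608) + (37908223/117294442)/18854 = 4147*(-1/15608) + (37908223/117294442)*(1/18854) = -4147/15608 + 37908223/2211469409468 = -2292592992379803/8629153635744136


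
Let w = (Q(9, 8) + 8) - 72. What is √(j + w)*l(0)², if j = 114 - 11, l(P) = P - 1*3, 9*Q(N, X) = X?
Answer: 3*√359 ≈ 56.842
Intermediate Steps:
Q(N, X) = X/9
l(P) = -3 + P (l(P) = P - 3 = -3 + P)
j = 103
w = -568/9 (w = ((⅑)*8 + 8) - 72 = (8/9 + 8) - 72 = 80/9 - 72 = -568/9 ≈ -63.111)
√(j + w)*l(0)² = √(103 - 568/9)*(-3 + 0)² = √(359/9)*(-3)² = (√359/3)*9 = 3*√359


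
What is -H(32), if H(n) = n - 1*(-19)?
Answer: -51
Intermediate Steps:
H(n) = 19 + n (H(n) = n + 19 = 19 + n)
-H(32) = -(19 + 32) = -1*51 = -51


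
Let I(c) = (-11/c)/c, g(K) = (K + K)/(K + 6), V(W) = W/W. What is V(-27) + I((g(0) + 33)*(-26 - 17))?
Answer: 183050/183051 ≈ 0.99999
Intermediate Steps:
V(W) = 1
g(K) = 2*K/(6 + K) (g(K) = (2*K)/(6 + K) = 2*K/(6 + K))
I(c) = -11/c²
V(-27) + I((g(0) + 33)*(-26 - 17)) = 1 - 11*1/((-26 - 17)²*(2*0/(6 + 0) + 33)²) = 1 - 11*1/(1849*(2*0/6 + 33)²) = 1 - 11*1/(1849*(2*0*(⅙) + 33)²) = 1 - 11*1/(1849*(0 + 33)²) = 1 - 11/(33*(-43))² = 1 - 11/(-1419)² = 1 - 11*1/2013561 = 1 - 1/183051 = 183050/183051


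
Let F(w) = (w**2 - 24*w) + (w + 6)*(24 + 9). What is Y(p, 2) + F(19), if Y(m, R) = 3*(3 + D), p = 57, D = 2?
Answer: 745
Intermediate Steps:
Y(m, R) = 15 (Y(m, R) = 3*(3 + 2) = 3*5 = 15)
F(w) = 198 + w**2 + 9*w (F(w) = (w**2 - 24*w) + (6 + w)*33 = (w**2 - 24*w) + (198 + 33*w) = 198 + w**2 + 9*w)
Y(p, 2) + F(19) = 15 + (198 + 19**2 + 9*19) = 15 + (198 + 361 + 171) = 15 + 730 = 745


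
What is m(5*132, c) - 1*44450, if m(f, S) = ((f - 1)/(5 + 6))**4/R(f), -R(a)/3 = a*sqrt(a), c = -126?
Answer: -44450 - 188599986961*sqrt(165)/9566429400 ≈ -44703.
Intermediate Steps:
R(a) = -3*a**(3/2) (R(a) = -3*a*sqrt(a) = -3*a**(3/2))
m(f, S) = -(-1/11 + f/11)**4/(3*f**(3/2)) (m(f, S) = ((f - 1)/(5 + 6))**4/((-3*f**(3/2))) = ((-1 + f)/11)**4*(-1/(3*f**(3/2))) = ((-1 + f)*(1/11))**4*(-1/(3*f**(3/2))) = (-1/11 + f/11)**4*(-1/(3*f**(3/2))) = -(-1/11 + f/11)**4/(3*f**(3/2)))
m(5*132, c) - 1*44450 = -(-1 + 5*132)**4/(43923*(5*132)**(3/2)) - 1*44450 = -(-1 + 660)**4/(43923*660**(3/2)) - 44450 = -1/43923*sqrt(165)/217800*659**4 - 44450 = -1/43923*sqrt(165)/217800*188599986961 - 44450 = -188599986961*sqrt(165)/9566429400 - 44450 = -44450 - 188599986961*sqrt(165)/9566429400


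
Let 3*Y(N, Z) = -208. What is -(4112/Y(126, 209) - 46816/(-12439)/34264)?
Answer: 5867986093/98941583 ≈ 59.308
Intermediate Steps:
Y(N, Z) = -208/3 (Y(N, Z) = (1/3)*(-208) = -208/3)
-(4112/Y(126, 209) - 46816/(-12439)/34264) = -(4112/(-208/3) - 46816/(-12439)/34264) = -(4112*(-3/208) - 46816*(-1/12439)*(1/34264)) = -(-771/13 + (6688/1777)*(1/34264)) = -(-771/13 + 836/7610891) = -1*(-5867986093/98941583) = 5867986093/98941583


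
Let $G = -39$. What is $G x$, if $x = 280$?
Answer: $-10920$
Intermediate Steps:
$G x = \left(-39\right) 280 = -10920$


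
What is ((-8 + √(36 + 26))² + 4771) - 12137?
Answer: -7366 + (8 - √62)² ≈ -7366.0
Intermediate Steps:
((-8 + √(36 + 26))² + 4771) - 12137 = ((-8 + √62)² + 4771) - 12137 = (4771 + (-8 + √62)²) - 12137 = -7366 + (-8 + √62)²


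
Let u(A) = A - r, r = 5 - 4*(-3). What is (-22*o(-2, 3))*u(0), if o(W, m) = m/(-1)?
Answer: -1122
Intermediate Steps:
r = 17 (r = 5 + 12 = 17)
o(W, m) = -m (o(W, m) = m*(-1) = -m)
u(A) = -17 + A (u(A) = A - 1*17 = A - 17 = -17 + A)
(-22*o(-2, 3))*u(0) = (-(-22)*3)*(-17 + 0) = -22*(-3)*(-17) = 66*(-17) = -1122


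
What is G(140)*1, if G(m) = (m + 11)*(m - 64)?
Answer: 11476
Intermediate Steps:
G(m) = (-64 + m)*(11 + m) (G(m) = (11 + m)*(-64 + m) = (-64 + m)*(11 + m))
G(140)*1 = (-704 + 140² - 53*140)*1 = (-704 + 19600 - 7420)*1 = 11476*1 = 11476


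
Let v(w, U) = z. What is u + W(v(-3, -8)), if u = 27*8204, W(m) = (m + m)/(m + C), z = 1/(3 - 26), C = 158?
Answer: 804738562/3633 ≈ 2.2151e+5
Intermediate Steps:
z = -1/23 (z = 1/(-23) = -1/23 ≈ -0.043478)
v(w, U) = -1/23
W(m) = 2*m/(158 + m) (W(m) = (m + m)/(m + 158) = (2*m)/(158 + m) = 2*m/(158 + m))
u = 221508
u + W(v(-3, -8)) = 221508 + 2*(-1/23)/(158 - 1/23) = 221508 + 2*(-1/23)/(3633/23) = 221508 + 2*(-1/23)*(23/3633) = 221508 - 2/3633 = 804738562/3633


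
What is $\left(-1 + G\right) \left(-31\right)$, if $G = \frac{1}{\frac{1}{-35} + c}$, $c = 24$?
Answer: $\frac{24924}{839} \approx 29.707$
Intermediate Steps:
$G = \frac{35}{839}$ ($G = \frac{1}{\frac{1}{-35} + 24} = \frac{1}{- \frac{1}{35} + 24} = \frac{1}{\frac{839}{35}} = \frac{35}{839} \approx 0.041716$)
$\left(-1 + G\right) \left(-31\right) = \left(-1 + \frac{35}{839}\right) \left(-31\right) = \left(- \frac{804}{839}\right) \left(-31\right) = \frac{24924}{839}$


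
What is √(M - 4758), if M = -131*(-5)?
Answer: I*√4103 ≈ 64.055*I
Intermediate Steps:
M = 655
√(M - 4758) = √(655 - 4758) = √(-4103) = I*√4103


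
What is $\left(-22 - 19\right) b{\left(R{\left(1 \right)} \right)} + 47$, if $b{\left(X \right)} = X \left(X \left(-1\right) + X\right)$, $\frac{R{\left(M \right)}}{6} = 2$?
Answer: $47$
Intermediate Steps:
$R{\left(M \right)} = 12$ ($R{\left(M \right)} = 6 \cdot 2 = 12$)
$b{\left(X \right)} = 0$ ($b{\left(X \right)} = X \left(- X + X\right) = X 0 = 0$)
$\left(-22 - 19\right) b{\left(R{\left(1 \right)} \right)} + 47 = \left(-22 - 19\right) 0 + 47 = \left(-41\right) 0 + 47 = 0 + 47 = 47$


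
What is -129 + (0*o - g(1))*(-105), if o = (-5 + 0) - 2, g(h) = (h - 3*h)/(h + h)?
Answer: -234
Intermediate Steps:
g(h) = -1 (g(h) = (-2*h)/((2*h)) = (-2*h)*(1/(2*h)) = -1)
o = -7 (o = -5 - 2 = -7)
-129 + (0*o - g(1))*(-105) = -129 + (0*(-7) - 1*(-1))*(-105) = -129 + (0 + 1)*(-105) = -129 + 1*(-105) = -129 - 105 = -234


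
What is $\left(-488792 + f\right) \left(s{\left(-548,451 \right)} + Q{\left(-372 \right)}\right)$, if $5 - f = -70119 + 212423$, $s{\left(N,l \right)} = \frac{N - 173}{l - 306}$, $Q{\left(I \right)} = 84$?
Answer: $- \frac{7231671769}{145} \approx -4.9874 \cdot 10^{7}$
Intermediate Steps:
$s{\left(N,l \right)} = \frac{-173 + N}{-306 + l}$
$f = -142299$ ($f = 5 - \left(-70119 + 212423\right) = 5 - 142304 = -142299$)
$\left(-488792 + f\right) \left(s{\left(-548,451 \right)} + Q{\left(-372 \right)}\right) = \left(-488792 - 142299\right) \left(\frac{-173 - 548}{-306 + 451} + 84\right) = - 631091 \left(\frac{1}{145} \left(-721\right) + 84\right) = - 631091 \left(- \frac{721}{145} + 84\right) = \left(-631091\right) \frac{11459}{145} = - \frac{7231671769}{145}$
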